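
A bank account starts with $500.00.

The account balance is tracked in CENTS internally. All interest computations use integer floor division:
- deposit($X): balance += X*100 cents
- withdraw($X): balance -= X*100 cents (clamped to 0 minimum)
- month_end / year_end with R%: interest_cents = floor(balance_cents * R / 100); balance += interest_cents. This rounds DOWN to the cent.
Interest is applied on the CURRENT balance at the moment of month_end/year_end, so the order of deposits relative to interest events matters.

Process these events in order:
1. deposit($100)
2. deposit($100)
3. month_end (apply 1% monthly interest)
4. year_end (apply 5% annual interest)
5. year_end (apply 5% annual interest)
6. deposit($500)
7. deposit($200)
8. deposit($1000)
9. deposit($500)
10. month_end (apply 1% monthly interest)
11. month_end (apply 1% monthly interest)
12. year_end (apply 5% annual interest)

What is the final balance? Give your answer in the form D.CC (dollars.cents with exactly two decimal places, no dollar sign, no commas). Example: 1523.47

Answer: 3191.30

Derivation:
After 1 (deposit($100)): balance=$600.00 total_interest=$0.00
After 2 (deposit($100)): balance=$700.00 total_interest=$0.00
After 3 (month_end (apply 1% monthly interest)): balance=$707.00 total_interest=$7.00
After 4 (year_end (apply 5% annual interest)): balance=$742.35 total_interest=$42.35
After 5 (year_end (apply 5% annual interest)): balance=$779.46 total_interest=$79.46
After 6 (deposit($500)): balance=$1279.46 total_interest=$79.46
After 7 (deposit($200)): balance=$1479.46 total_interest=$79.46
After 8 (deposit($1000)): balance=$2479.46 total_interest=$79.46
After 9 (deposit($500)): balance=$2979.46 total_interest=$79.46
After 10 (month_end (apply 1% monthly interest)): balance=$3009.25 total_interest=$109.25
After 11 (month_end (apply 1% monthly interest)): balance=$3039.34 total_interest=$139.34
After 12 (year_end (apply 5% annual interest)): balance=$3191.30 total_interest=$291.30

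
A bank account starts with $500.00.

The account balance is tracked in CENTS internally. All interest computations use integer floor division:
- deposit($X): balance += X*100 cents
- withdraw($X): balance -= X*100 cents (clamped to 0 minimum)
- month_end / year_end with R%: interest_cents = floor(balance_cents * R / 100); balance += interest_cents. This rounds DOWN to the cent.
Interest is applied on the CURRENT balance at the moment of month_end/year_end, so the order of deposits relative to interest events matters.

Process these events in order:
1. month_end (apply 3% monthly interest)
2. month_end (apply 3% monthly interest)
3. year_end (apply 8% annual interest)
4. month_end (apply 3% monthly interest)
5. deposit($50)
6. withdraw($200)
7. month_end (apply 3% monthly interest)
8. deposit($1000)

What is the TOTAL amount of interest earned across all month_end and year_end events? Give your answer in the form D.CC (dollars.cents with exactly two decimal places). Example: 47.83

Answer: 103.26

Derivation:
After 1 (month_end (apply 3% monthly interest)): balance=$515.00 total_interest=$15.00
After 2 (month_end (apply 3% monthly interest)): balance=$530.45 total_interest=$30.45
After 3 (year_end (apply 8% annual interest)): balance=$572.88 total_interest=$72.88
After 4 (month_end (apply 3% monthly interest)): balance=$590.06 total_interest=$90.06
After 5 (deposit($50)): balance=$640.06 total_interest=$90.06
After 6 (withdraw($200)): balance=$440.06 total_interest=$90.06
After 7 (month_end (apply 3% monthly interest)): balance=$453.26 total_interest=$103.26
After 8 (deposit($1000)): balance=$1453.26 total_interest=$103.26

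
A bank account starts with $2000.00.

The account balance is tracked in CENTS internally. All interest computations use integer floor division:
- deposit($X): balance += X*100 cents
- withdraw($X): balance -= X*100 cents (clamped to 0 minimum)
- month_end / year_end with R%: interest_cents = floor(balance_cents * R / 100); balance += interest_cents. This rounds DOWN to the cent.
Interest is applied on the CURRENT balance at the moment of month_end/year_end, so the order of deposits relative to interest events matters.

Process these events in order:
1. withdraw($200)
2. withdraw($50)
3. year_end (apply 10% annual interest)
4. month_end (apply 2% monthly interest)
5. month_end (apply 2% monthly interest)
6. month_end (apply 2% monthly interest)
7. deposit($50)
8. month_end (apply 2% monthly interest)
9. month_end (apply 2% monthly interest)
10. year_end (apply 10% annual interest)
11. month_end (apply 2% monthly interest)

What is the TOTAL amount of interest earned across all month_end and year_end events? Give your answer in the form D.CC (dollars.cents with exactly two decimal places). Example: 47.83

Answer: 642.99

Derivation:
After 1 (withdraw($200)): balance=$1800.00 total_interest=$0.00
After 2 (withdraw($50)): balance=$1750.00 total_interest=$0.00
After 3 (year_end (apply 10% annual interest)): balance=$1925.00 total_interest=$175.00
After 4 (month_end (apply 2% monthly interest)): balance=$1963.50 total_interest=$213.50
After 5 (month_end (apply 2% monthly interest)): balance=$2002.77 total_interest=$252.77
After 6 (month_end (apply 2% monthly interest)): balance=$2042.82 total_interest=$292.82
After 7 (deposit($50)): balance=$2092.82 total_interest=$292.82
After 8 (month_end (apply 2% monthly interest)): balance=$2134.67 total_interest=$334.67
After 9 (month_end (apply 2% monthly interest)): balance=$2177.36 total_interest=$377.36
After 10 (year_end (apply 10% annual interest)): balance=$2395.09 total_interest=$595.09
After 11 (month_end (apply 2% monthly interest)): balance=$2442.99 total_interest=$642.99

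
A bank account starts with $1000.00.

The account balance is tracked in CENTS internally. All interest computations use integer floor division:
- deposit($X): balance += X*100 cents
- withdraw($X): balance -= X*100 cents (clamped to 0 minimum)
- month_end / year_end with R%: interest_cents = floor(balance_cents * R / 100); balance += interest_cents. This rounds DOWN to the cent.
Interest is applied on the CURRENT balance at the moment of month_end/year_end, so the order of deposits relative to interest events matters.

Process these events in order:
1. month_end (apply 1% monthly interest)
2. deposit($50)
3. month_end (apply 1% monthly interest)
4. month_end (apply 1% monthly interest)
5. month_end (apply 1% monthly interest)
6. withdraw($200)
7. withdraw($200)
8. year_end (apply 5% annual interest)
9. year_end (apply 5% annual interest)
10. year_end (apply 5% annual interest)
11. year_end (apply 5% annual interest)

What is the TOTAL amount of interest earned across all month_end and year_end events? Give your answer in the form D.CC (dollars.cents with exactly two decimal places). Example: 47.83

Answer: 191.24

Derivation:
After 1 (month_end (apply 1% monthly interest)): balance=$1010.00 total_interest=$10.00
After 2 (deposit($50)): balance=$1060.00 total_interest=$10.00
After 3 (month_end (apply 1% monthly interest)): balance=$1070.60 total_interest=$20.60
After 4 (month_end (apply 1% monthly interest)): balance=$1081.30 total_interest=$31.30
After 5 (month_end (apply 1% monthly interest)): balance=$1092.11 total_interest=$42.11
After 6 (withdraw($200)): balance=$892.11 total_interest=$42.11
After 7 (withdraw($200)): balance=$692.11 total_interest=$42.11
After 8 (year_end (apply 5% annual interest)): balance=$726.71 total_interest=$76.71
After 9 (year_end (apply 5% annual interest)): balance=$763.04 total_interest=$113.04
After 10 (year_end (apply 5% annual interest)): balance=$801.19 total_interest=$151.19
After 11 (year_end (apply 5% annual interest)): balance=$841.24 total_interest=$191.24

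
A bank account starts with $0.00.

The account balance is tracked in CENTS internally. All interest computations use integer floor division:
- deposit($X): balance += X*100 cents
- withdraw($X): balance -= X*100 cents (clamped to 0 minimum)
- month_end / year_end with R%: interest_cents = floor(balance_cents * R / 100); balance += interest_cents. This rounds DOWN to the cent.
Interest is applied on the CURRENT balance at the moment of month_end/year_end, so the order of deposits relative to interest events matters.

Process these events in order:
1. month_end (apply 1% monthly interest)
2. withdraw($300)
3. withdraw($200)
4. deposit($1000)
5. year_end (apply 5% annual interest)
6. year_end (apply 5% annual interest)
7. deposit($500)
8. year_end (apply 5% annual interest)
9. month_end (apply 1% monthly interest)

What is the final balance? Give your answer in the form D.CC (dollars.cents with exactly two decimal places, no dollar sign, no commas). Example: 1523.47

Answer: 1699.44

Derivation:
After 1 (month_end (apply 1% monthly interest)): balance=$0.00 total_interest=$0.00
After 2 (withdraw($300)): balance=$0.00 total_interest=$0.00
After 3 (withdraw($200)): balance=$0.00 total_interest=$0.00
After 4 (deposit($1000)): balance=$1000.00 total_interest=$0.00
After 5 (year_end (apply 5% annual interest)): balance=$1050.00 total_interest=$50.00
After 6 (year_end (apply 5% annual interest)): balance=$1102.50 total_interest=$102.50
After 7 (deposit($500)): balance=$1602.50 total_interest=$102.50
After 8 (year_end (apply 5% annual interest)): balance=$1682.62 total_interest=$182.62
After 9 (month_end (apply 1% monthly interest)): balance=$1699.44 total_interest=$199.44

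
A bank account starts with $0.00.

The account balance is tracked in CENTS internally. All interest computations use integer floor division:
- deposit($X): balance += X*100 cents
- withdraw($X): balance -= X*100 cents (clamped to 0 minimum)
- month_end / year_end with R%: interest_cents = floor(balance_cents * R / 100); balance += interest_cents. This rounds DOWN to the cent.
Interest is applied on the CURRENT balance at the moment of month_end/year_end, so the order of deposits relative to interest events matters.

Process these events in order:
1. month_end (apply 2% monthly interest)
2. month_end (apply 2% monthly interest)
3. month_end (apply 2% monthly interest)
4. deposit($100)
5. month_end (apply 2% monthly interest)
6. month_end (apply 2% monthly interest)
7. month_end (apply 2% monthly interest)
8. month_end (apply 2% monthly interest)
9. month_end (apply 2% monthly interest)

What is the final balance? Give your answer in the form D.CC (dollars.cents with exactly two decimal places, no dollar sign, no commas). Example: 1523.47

Answer: 110.40

Derivation:
After 1 (month_end (apply 2% monthly interest)): balance=$0.00 total_interest=$0.00
After 2 (month_end (apply 2% monthly interest)): balance=$0.00 total_interest=$0.00
After 3 (month_end (apply 2% monthly interest)): balance=$0.00 total_interest=$0.00
After 4 (deposit($100)): balance=$100.00 total_interest=$0.00
After 5 (month_end (apply 2% monthly interest)): balance=$102.00 total_interest=$2.00
After 6 (month_end (apply 2% monthly interest)): balance=$104.04 total_interest=$4.04
After 7 (month_end (apply 2% monthly interest)): balance=$106.12 total_interest=$6.12
After 8 (month_end (apply 2% monthly interest)): balance=$108.24 total_interest=$8.24
After 9 (month_end (apply 2% monthly interest)): balance=$110.40 total_interest=$10.40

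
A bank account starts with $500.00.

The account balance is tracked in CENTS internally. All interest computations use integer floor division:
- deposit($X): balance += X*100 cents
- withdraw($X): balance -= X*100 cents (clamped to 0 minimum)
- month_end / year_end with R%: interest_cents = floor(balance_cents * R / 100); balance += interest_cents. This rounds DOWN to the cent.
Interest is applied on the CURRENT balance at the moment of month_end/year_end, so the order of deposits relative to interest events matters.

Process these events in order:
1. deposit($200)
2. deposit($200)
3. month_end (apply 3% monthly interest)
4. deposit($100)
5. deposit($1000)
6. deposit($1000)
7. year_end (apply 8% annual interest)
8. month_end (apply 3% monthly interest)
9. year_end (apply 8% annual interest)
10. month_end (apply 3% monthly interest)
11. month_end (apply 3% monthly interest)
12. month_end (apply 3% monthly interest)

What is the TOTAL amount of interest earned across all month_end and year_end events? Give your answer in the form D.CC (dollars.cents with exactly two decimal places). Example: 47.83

Answer: 973.80

Derivation:
After 1 (deposit($200)): balance=$700.00 total_interest=$0.00
After 2 (deposit($200)): balance=$900.00 total_interest=$0.00
After 3 (month_end (apply 3% monthly interest)): balance=$927.00 total_interest=$27.00
After 4 (deposit($100)): balance=$1027.00 total_interest=$27.00
After 5 (deposit($1000)): balance=$2027.00 total_interest=$27.00
After 6 (deposit($1000)): balance=$3027.00 total_interest=$27.00
After 7 (year_end (apply 8% annual interest)): balance=$3269.16 total_interest=$269.16
After 8 (month_end (apply 3% monthly interest)): balance=$3367.23 total_interest=$367.23
After 9 (year_end (apply 8% annual interest)): balance=$3636.60 total_interest=$636.60
After 10 (month_end (apply 3% monthly interest)): balance=$3745.69 total_interest=$745.69
After 11 (month_end (apply 3% monthly interest)): balance=$3858.06 total_interest=$858.06
After 12 (month_end (apply 3% monthly interest)): balance=$3973.80 total_interest=$973.80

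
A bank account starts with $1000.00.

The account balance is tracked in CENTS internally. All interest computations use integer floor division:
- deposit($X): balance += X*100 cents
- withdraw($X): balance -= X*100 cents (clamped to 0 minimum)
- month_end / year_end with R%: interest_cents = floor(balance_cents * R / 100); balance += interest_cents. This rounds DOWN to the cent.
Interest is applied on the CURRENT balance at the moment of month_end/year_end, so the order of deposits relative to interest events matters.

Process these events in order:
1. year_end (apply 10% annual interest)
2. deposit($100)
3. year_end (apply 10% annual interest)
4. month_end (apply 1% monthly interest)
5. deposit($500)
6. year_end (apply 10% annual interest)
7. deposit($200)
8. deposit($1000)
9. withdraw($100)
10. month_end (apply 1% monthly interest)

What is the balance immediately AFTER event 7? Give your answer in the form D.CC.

After 1 (year_end (apply 10% annual interest)): balance=$1100.00 total_interest=$100.00
After 2 (deposit($100)): balance=$1200.00 total_interest=$100.00
After 3 (year_end (apply 10% annual interest)): balance=$1320.00 total_interest=$220.00
After 4 (month_end (apply 1% monthly interest)): balance=$1333.20 total_interest=$233.20
After 5 (deposit($500)): balance=$1833.20 total_interest=$233.20
After 6 (year_end (apply 10% annual interest)): balance=$2016.52 total_interest=$416.52
After 7 (deposit($200)): balance=$2216.52 total_interest=$416.52

Answer: 2216.52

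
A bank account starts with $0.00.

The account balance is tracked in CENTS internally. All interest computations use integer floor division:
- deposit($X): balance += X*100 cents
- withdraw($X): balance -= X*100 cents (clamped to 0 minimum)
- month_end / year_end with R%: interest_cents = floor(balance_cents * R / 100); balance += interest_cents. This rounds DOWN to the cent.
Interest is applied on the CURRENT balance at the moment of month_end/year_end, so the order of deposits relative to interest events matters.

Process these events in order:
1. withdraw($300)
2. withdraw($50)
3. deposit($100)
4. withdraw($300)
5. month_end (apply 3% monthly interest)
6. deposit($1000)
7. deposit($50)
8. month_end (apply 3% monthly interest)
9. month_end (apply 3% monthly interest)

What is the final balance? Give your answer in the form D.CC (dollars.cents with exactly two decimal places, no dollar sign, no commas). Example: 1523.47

After 1 (withdraw($300)): balance=$0.00 total_interest=$0.00
After 2 (withdraw($50)): balance=$0.00 total_interest=$0.00
After 3 (deposit($100)): balance=$100.00 total_interest=$0.00
After 4 (withdraw($300)): balance=$0.00 total_interest=$0.00
After 5 (month_end (apply 3% monthly interest)): balance=$0.00 total_interest=$0.00
After 6 (deposit($1000)): balance=$1000.00 total_interest=$0.00
After 7 (deposit($50)): balance=$1050.00 total_interest=$0.00
After 8 (month_end (apply 3% monthly interest)): balance=$1081.50 total_interest=$31.50
After 9 (month_end (apply 3% monthly interest)): balance=$1113.94 total_interest=$63.94

Answer: 1113.94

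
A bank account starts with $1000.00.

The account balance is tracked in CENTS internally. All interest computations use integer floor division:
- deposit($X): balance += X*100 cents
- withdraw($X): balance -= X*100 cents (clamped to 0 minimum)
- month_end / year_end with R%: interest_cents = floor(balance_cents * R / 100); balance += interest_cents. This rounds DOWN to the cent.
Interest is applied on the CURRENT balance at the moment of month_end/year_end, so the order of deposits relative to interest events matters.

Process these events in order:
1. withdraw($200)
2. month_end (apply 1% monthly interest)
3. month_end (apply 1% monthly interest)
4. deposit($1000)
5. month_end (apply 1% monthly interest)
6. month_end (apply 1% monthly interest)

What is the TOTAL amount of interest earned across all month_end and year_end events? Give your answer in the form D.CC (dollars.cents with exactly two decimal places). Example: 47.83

After 1 (withdraw($200)): balance=$800.00 total_interest=$0.00
After 2 (month_end (apply 1% monthly interest)): balance=$808.00 total_interest=$8.00
After 3 (month_end (apply 1% monthly interest)): balance=$816.08 total_interest=$16.08
After 4 (deposit($1000)): balance=$1816.08 total_interest=$16.08
After 5 (month_end (apply 1% monthly interest)): balance=$1834.24 total_interest=$34.24
After 6 (month_end (apply 1% monthly interest)): balance=$1852.58 total_interest=$52.58

Answer: 52.58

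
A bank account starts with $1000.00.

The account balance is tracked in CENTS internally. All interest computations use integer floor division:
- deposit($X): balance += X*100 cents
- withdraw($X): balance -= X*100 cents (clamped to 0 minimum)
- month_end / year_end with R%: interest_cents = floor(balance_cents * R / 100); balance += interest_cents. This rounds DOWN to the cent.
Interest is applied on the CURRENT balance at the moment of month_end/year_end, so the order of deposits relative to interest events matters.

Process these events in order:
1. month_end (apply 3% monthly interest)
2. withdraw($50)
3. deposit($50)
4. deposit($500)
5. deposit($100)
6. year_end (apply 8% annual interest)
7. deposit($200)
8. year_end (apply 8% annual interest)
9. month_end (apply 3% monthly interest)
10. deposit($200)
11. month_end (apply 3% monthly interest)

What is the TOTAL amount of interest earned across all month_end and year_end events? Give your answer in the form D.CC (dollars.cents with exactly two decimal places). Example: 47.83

After 1 (month_end (apply 3% monthly interest)): balance=$1030.00 total_interest=$30.00
After 2 (withdraw($50)): balance=$980.00 total_interest=$30.00
After 3 (deposit($50)): balance=$1030.00 total_interest=$30.00
After 4 (deposit($500)): balance=$1530.00 total_interest=$30.00
After 5 (deposit($100)): balance=$1630.00 total_interest=$30.00
After 6 (year_end (apply 8% annual interest)): balance=$1760.40 total_interest=$160.40
After 7 (deposit($200)): balance=$1960.40 total_interest=$160.40
After 8 (year_end (apply 8% annual interest)): balance=$2117.23 total_interest=$317.23
After 9 (month_end (apply 3% monthly interest)): balance=$2180.74 total_interest=$380.74
After 10 (deposit($200)): balance=$2380.74 total_interest=$380.74
After 11 (month_end (apply 3% monthly interest)): balance=$2452.16 total_interest=$452.16

Answer: 452.16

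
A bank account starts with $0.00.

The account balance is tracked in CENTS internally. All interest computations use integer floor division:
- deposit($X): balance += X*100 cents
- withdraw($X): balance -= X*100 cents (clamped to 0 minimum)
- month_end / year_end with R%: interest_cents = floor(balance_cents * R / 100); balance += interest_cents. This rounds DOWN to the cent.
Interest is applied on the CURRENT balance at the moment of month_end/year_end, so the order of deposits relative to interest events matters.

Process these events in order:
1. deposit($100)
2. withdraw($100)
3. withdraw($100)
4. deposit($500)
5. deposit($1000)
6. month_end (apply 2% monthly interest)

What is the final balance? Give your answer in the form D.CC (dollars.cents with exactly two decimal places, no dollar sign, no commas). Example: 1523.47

After 1 (deposit($100)): balance=$100.00 total_interest=$0.00
After 2 (withdraw($100)): balance=$0.00 total_interest=$0.00
After 3 (withdraw($100)): balance=$0.00 total_interest=$0.00
After 4 (deposit($500)): balance=$500.00 total_interest=$0.00
After 5 (deposit($1000)): balance=$1500.00 total_interest=$0.00
After 6 (month_end (apply 2% monthly interest)): balance=$1530.00 total_interest=$30.00

Answer: 1530.00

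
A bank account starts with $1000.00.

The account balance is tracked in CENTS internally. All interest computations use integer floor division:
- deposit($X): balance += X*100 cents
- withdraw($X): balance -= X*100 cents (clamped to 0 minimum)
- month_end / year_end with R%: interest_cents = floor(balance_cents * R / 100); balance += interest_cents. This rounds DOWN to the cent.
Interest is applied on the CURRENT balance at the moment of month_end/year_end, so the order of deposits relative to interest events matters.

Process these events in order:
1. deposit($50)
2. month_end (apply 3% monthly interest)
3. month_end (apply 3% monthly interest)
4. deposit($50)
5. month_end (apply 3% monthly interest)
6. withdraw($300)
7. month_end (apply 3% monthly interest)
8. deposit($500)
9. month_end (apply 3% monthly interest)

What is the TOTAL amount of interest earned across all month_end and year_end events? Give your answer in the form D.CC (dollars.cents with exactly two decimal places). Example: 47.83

Answer: 168.58

Derivation:
After 1 (deposit($50)): balance=$1050.00 total_interest=$0.00
After 2 (month_end (apply 3% monthly interest)): balance=$1081.50 total_interest=$31.50
After 3 (month_end (apply 3% monthly interest)): balance=$1113.94 total_interest=$63.94
After 4 (deposit($50)): balance=$1163.94 total_interest=$63.94
After 5 (month_end (apply 3% monthly interest)): balance=$1198.85 total_interest=$98.85
After 6 (withdraw($300)): balance=$898.85 total_interest=$98.85
After 7 (month_end (apply 3% monthly interest)): balance=$925.81 total_interest=$125.81
After 8 (deposit($500)): balance=$1425.81 total_interest=$125.81
After 9 (month_end (apply 3% monthly interest)): balance=$1468.58 total_interest=$168.58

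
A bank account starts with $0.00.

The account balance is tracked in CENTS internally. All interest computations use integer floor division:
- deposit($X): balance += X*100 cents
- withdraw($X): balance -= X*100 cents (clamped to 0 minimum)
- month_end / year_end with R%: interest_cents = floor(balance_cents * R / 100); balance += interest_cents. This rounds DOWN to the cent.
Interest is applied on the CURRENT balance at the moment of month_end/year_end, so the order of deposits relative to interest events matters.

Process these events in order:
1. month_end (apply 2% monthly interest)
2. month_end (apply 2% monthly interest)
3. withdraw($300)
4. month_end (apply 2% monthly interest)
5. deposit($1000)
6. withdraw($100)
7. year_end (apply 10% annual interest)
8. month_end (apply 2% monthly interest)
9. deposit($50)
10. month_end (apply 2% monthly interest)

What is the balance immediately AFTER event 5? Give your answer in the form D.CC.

After 1 (month_end (apply 2% monthly interest)): balance=$0.00 total_interest=$0.00
After 2 (month_end (apply 2% monthly interest)): balance=$0.00 total_interest=$0.00
After 3 (withdraw($300)): balance=$0.00 total_interest=$0.00
After 4 (month_end (apply 2% monthly interest)): balance=$0.00 total_interest=$0.00
After 5 (deposit($1000)): balance=$1000.00 total_interest=$0.00

Answer: 1000.00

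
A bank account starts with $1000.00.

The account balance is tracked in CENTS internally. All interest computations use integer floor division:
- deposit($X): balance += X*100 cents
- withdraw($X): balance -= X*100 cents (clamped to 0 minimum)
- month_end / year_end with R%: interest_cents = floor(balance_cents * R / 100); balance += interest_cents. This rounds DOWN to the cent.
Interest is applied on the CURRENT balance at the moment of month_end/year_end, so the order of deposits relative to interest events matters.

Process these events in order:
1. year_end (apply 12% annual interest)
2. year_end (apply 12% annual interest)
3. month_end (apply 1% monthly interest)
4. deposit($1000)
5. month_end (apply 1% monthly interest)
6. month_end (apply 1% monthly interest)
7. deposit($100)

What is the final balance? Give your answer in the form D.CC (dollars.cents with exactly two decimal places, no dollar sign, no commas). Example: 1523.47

After 1 (year_end (apply 12% annual interest)): balance=$1120.00 total_interest=$120.00
After 2 (year_end (apply 12% annual interest)): balance=$1254.40 total_interest=$254.40
After 3 (month_end (apply 1% monthly interest)): balance=$1266.94 total_interest=$266.94
After 4 (deposit($1000)): balance=$2266.94 total_interest=$266.94
After 5 (month_end (apply 1% monthly interest)): balance=$2289.60 total_interest=$289.60
After 6 (month_end (apply 1% monthly interest)): balance=$2312.49 total_interest=$312.49
After 7 (deposit($100)): balance=$2412.49 total_interest=$312.49

Answer: 2412.49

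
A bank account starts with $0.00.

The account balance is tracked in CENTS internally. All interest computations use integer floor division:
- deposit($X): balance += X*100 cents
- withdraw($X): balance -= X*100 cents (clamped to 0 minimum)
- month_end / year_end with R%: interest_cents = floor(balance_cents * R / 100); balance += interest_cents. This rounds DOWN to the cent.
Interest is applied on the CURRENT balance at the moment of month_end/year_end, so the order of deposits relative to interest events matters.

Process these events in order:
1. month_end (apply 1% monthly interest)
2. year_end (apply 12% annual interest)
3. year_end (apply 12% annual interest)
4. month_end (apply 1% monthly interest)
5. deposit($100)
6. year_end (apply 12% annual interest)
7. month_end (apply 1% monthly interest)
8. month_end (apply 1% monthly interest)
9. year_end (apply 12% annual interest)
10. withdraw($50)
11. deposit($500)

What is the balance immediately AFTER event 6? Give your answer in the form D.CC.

After 1 (month_end (apply 1% monthly interest)): balance=$0.00 total_interest=$0.00
After 2 (year_end (apply 12% annual interest)): balance=$0.00 total_interest=$0.00
After 3 (year_end (apply 12% annual interest)): balance=$0.00 total_interest=$0.00
After 4 (month_end (apply 1% monthly interest)): balance=$0.00 total_interest=$0.00
After 5 (deposit($100)): balance=$100.00 total_interest=$0.00
After 6 (year_end (apply 12% annual interest)): balance=$112.00 total_interest=$12.00

Answer: 112.00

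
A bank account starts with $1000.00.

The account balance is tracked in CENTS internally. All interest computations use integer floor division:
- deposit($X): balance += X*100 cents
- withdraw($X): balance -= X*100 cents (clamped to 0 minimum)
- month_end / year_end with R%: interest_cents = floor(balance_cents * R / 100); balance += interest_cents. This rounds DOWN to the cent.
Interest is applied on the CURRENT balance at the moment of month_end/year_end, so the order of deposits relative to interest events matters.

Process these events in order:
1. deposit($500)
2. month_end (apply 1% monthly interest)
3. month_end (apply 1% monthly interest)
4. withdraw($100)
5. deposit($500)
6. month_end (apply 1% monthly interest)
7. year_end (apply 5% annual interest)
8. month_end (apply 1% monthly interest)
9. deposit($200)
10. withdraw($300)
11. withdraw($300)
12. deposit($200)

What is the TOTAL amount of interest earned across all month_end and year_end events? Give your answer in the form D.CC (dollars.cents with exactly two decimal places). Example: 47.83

After 1 (deposit($500)): balance=$1500.00 total_interest=$0.00
After 2 (month_end (apply 1% monthly interest)): balance=$1515.00 total_interest=$15.00
After 3 (month_end (apply 1% monthly interest)): balance=$1530.15 total_interest=$30.15
After 4 (withdraw($100)): balance=$1430.15 total_interest=$30.15
After 5 (deposit($500)): balance=$1930.15 total_interest=$30.15
After 6 (month_end (apply 1% monthly interest)): balance=$1949.45 total_interest=$49.45
After 7 (year_end (apply 5% annual interest)): balance=$2046.92 total_interest=$146.92
After 8 (month_end (apply 1% monthly interest)): balance=$2067.38 total_interest=$167.38
After 9 (deposit($200)): balance=$2267.38 total_interest=$167.38
After 10 (withdraw($300)): balance=$1967.38 total_interest=$167.38
After 11 (withdraw($300)): balance=$1667.38 total_interest=$167.38
After 12 (deposit($200)): balance=$1867.38 total_interest=$167.38

Answer: 167.38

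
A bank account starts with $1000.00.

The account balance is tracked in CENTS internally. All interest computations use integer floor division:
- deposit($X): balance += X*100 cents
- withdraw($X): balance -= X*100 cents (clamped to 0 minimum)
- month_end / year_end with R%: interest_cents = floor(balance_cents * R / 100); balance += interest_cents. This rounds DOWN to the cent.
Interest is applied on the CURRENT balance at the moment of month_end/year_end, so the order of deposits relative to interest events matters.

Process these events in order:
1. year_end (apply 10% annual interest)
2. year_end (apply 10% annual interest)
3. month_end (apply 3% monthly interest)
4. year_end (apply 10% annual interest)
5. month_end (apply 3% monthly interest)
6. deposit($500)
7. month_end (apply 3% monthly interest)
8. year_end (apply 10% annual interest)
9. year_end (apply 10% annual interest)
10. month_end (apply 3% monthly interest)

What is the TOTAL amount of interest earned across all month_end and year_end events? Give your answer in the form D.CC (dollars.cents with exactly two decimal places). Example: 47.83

Answer: 954.46

Derivation:
After 1 (year_end (apply 10% annual interest)): balance=$1100.00 total_interest=$100.00
After 2 (year_end (apply 10% annual interest)): balance=$1210.00 total_interest=$210.00
After 3 (month_end (apply 3% monthly interest)): balance=$1246.30 total_interest=$246.30
After 4 (year_end (apply 10% annual interest)): balance=$1370.93 total_interest=$370.93
After 5 (month_end (apply 3% monthly interest)): balance=$1412.05 total_interest=$412.05
After 6 (deposit($500)): balance=$1912.05 total_interest=$412.05
After 7 (month_end (apply 3% monthly interest)): balance=$1969.41 total_interest=$469.41
After 8 (year_end (apply 10% annual interest)): balance=$2166.35 total_interest=$666.35
After 9 (year_end (apply 10% annual interest)): balance=$2382.98 total_interest=$882.98
After 10 (month_end (apply 3% monthly interest)): balance=$2454.46 total_interest=$954.46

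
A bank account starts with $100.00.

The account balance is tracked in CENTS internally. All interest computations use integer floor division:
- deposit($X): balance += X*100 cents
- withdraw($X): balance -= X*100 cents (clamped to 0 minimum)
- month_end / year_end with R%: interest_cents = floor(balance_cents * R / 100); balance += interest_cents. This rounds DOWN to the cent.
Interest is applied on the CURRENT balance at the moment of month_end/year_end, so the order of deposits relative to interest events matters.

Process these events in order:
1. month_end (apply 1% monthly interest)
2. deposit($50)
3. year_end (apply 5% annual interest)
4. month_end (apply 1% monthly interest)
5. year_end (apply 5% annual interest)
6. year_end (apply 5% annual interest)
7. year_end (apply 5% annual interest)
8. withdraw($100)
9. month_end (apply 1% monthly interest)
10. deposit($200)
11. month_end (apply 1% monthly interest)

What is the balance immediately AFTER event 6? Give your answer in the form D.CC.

Answer: 176.53

Derivation:
After 1 (month_end (apply 1% monthly interest)): balance=$101.00 total_interest=$1.00
After 2 (deposit($50)): balance=$151.00 total_interest=$1.00
After 3 (year_end (apply 5% annual interest)): balance=$158.55 total_interest=$8.55
After 4 (month_end (apply 1% monthly interest)): balance=$160.13 total_interest=$10.13
After 5 (year_end (apply 5% annual interest)): balance=$168.13 total_interest=$18.13
After 6 (year_end (apply 5% annual interest)): balance=$176.53 total_interest=$26.53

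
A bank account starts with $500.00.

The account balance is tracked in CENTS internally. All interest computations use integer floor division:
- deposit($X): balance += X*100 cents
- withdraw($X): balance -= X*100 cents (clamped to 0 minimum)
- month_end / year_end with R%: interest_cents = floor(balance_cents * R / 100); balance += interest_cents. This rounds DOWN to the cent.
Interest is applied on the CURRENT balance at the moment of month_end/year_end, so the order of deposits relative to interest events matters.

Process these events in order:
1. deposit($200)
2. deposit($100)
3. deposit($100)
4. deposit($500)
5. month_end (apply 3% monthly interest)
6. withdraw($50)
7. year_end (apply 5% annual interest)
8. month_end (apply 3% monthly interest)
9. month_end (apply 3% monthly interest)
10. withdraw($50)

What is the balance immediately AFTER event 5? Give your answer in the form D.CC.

After 1 (deposit($200)): balance=$700.00 total_interest=$0.00
After 2 (deposit($100)): balance=$800.00 total_interest=$0.00
After 3 (deposit($100)): balance=$900.00 total_interest=$0.00
After 4 (deposit($500)): balance=$1400.00 total_interest=$0.00
After 5 (month_end (apply 3% monthly interest)): balance=$1442.00 total_interest=$42.00

Answer: 1442.00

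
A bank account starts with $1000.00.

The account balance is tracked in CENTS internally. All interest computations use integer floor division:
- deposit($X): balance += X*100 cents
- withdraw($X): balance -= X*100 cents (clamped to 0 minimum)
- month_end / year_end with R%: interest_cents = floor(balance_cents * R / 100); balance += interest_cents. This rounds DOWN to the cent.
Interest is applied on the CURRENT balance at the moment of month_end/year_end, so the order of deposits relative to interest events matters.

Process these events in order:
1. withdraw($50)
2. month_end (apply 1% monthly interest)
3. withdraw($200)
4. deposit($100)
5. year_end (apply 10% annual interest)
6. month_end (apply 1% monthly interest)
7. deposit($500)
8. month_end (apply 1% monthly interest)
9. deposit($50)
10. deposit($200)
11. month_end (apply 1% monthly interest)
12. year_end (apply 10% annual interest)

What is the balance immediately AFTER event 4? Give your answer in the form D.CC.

Answer: 859.50

Derivation:
After 1 (withdraw($50)): balance=$950.00 total_interest=$0.00
After 2 (month_end (apply 1% monthly interest)): balance=$959.50 total_interest=$9.50
After 3 (withdraw($200)): balance=$759.50 total_interest=$9.50
After 4 (deposit($100)): balance=$859.50 total_interest=$9.50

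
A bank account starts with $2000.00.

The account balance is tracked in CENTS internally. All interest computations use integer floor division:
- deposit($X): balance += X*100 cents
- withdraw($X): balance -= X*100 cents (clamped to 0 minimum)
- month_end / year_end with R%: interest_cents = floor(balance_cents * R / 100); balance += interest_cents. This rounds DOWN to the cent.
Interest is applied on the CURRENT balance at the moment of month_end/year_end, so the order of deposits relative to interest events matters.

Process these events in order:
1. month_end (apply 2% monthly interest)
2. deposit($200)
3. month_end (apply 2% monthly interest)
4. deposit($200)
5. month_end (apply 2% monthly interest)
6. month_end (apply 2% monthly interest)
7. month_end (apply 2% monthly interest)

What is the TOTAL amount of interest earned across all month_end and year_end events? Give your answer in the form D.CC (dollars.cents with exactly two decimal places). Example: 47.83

Answer: 236.87

Derivation:
After 1 (month_end (apply 2% monthly interest)): balance=$2040.00 total_interest=$40.00
After 2 (deposit($200)): balance=$2240.00 total_interest=$40.00
After 3 (month_end (apply 2% monthly interest)): balance=$2284.80 total_interest=$84.80
After 4 (deposit($200)): balance=$2484.80 total_interest=$84.80
After 5 (month_end (apply 2% monthly interest)): balance=$2534.49 total_interest=$134.49
After 6 (month_end (apply 2% monthly interest)): balance=$2585.17 total_interest=$185.17
After 7 (month_end (apply 2% monthly interest)): balance=$2636.87 total_interest=$236.87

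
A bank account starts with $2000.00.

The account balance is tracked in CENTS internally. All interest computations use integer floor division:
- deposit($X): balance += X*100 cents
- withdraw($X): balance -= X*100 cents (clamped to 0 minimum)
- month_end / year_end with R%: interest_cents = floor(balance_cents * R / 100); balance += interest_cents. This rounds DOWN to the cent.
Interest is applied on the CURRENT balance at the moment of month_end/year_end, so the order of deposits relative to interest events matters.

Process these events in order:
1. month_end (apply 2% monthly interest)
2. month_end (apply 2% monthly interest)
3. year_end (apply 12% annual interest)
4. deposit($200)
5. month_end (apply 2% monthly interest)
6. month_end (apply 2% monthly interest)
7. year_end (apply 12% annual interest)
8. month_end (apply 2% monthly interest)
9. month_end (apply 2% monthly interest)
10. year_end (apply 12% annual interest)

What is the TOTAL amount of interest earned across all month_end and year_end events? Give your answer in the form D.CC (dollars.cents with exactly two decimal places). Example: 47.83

After 1 (month_end (apply 2% monthly interest)): balance=$2040.00 total_interest=$40.00
After 2 (month_end (apply 2% monthly interest)): balance=$2080.80 total_interest=$80.80
After 3 (year_end (apply 12% annual interest)): balance=$2330.49 total_interest=$330.49
After 4 (deposit($200)): balance=$2530.49 total_interest=$330.49
After 5 (month_end (apply 2% monthly interest)): balance=$2581.09 total_interest=$381.09
After 6 (month_end (apply 2% monthly interest)): balance=$2632.71 total_interest=$432.71
After 7 (year_end (apply 12% annual interest)): balance=$2948.63 total_interest=$748.63
After 8 (month_end (apply 2% monthly interest)): balance=$3007.60 total_interest=$807.60
After 9 (month_end (apply 2% monthly interest)): balance=$3067.75 total_interest=$867.75
After 10 (year_end (apply 12% annual interest)): balance=$3435.88 total_interest=$1235.88

Answer: 1235.88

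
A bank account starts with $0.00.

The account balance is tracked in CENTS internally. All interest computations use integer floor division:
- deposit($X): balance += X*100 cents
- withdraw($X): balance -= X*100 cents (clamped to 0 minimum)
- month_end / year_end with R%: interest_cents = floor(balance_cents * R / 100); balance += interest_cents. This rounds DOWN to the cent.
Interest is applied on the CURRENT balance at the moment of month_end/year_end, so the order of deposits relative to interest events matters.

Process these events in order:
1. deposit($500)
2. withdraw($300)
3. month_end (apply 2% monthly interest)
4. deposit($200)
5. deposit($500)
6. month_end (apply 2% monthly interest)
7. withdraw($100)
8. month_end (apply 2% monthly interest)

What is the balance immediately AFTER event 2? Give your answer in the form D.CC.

Answer: 200.00

Derivation:
After 1 (deposit($500)): balance=$500.00 total_interest=$0.00
After 2 (withdraw($300)): balance=$200.00 total_interest=$0.00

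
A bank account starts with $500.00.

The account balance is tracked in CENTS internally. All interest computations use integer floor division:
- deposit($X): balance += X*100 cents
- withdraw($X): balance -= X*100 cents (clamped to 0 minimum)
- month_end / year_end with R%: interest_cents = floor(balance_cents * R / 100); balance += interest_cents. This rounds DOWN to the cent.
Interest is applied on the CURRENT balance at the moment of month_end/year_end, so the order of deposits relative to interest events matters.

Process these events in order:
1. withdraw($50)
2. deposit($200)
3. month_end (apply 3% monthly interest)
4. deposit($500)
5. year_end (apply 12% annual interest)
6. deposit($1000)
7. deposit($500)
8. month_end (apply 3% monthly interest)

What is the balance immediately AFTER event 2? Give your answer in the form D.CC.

After 1 (withdraw($50)): balance=$450.00 total_interest=$0.00
After 2 (deposit($200)): balance=$650.00 total_interest=$0.00

Answer: 650.00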